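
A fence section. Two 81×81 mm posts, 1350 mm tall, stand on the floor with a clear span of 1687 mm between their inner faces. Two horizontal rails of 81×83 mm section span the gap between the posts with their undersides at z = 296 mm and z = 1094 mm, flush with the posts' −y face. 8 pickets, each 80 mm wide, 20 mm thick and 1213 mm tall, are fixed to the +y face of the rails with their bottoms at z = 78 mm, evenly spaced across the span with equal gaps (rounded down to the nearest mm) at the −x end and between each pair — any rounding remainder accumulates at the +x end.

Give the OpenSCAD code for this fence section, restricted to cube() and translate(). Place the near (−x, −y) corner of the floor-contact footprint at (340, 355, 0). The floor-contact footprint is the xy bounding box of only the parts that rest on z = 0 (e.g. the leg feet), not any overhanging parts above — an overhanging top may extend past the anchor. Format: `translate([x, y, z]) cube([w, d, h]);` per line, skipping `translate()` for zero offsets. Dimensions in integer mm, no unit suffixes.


translate([340, 355, 0]) cube([81, 81, 1350]);
translate([2108, 355, 0]) cube([81, 81, 1350]);
translate([421, 355, 296]) cube([1687, 81, 83]);
translate([421, 355, 1094]) cube([1687, 81, 83]);
translate([537, 436, 78]) cube([80, 20, 1213]);
translate([733, 436, 78]) cube([80, 20, 1213]);
translate([929, 436, 78]) cube([80, 20, 1213]);
translate([1125, 436, 78]) cube([80, 20, 1213]);
translate([1321, 436, 78]) cube([80, 20, 1213]);
translate([1517, 436, 78]) cube([80, 20, 1213]);
translate([1713, 436, 78]) cube([80, 20, 1213]);
translate([1909, 436, 78]) cube([80, 20, 1213]);


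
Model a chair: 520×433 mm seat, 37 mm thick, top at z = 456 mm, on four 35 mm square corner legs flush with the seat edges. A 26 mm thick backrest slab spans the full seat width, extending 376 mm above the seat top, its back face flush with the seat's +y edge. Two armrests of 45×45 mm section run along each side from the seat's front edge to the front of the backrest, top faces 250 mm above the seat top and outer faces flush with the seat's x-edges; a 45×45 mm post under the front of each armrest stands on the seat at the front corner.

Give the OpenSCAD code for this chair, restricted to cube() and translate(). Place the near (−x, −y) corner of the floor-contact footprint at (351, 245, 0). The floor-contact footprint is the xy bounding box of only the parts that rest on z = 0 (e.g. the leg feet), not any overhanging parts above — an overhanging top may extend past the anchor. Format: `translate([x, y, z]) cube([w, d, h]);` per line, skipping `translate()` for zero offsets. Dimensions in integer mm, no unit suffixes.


translate([351, 245, 419]) cube([520, 433, 37]);
translate([351, 245, 0]) cube([35, 35, 419]);
translate([836, 245, 0]) cube([35, 35, 419]);
translate([351, 643, 0]) cube([35, 35, 419]);
translate([836, 643, 0]) cube([35, 35, 419]);
translate([351, 652, 456]) cube([520, 26, 376]);
translate([351, 245, 661]) cube([45, 407, 45]);
translate([826, 245, 661]) cube([45, 407, 45]);
translate([351, 245, 456]) cube([45, 45, 205]);
translate([826, 245, 456]) cube([45, 45, 205]);


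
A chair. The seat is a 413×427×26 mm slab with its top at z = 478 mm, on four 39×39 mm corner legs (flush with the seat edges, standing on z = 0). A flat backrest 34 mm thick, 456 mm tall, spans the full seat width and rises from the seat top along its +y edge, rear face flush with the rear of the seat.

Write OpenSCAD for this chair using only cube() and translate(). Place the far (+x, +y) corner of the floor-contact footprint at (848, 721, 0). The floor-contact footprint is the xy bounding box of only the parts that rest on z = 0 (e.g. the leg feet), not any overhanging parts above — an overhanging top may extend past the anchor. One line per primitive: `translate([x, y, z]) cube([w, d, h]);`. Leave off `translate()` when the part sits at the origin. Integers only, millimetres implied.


// leg_h = 478 - 26 = 452
translate([435, 294, 452]) cube([413, 427, 26]);
translate([435, 294, 0]) cube([39, 39, 452]);
translate([809, 294, 0]) cube([39, 39, 452]);
translate([435, 682, 0]) cube([39, 39, 452]);
translate([809, 682, 0]) cube([39, 39, 452]);
translate([435, 687, 478]) cube([413, 34, 456]);


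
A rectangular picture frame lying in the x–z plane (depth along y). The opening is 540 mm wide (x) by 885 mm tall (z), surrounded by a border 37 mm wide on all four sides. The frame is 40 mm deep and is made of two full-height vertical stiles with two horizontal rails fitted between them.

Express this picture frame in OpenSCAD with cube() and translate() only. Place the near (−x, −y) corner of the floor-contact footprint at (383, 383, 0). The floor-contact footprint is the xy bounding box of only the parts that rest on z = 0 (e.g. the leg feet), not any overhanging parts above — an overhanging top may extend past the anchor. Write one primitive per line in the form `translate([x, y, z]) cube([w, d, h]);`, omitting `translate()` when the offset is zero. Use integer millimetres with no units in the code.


translate([383, 383, 0]) cube([37, 40, 959]);
translate([960, 383, 0]) cube([37, 40, 959]);
translate([420, 383, 0]) cube([540, 40, 37]);
translate([420, 383, 922]) cube([540, 40, 37]);


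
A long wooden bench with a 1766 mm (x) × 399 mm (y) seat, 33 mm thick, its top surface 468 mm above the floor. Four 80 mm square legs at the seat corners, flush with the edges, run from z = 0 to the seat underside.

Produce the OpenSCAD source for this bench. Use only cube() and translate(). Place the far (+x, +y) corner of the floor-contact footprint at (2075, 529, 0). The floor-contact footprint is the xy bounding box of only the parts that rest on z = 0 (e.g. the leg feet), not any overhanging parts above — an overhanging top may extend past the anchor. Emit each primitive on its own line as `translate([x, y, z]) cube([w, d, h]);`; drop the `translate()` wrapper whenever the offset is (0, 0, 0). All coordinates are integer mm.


translate([309, 130, 435]) cube([1766, 399, 33]);
translate([309, 130, 0]) cube([80, 80, 435]);
translate([309, 449, 0]) cube([80, 80, 435]);
translate([1995, 130, 0]) cube([80, 80, 435]);
translate([1995, 449, 0]) cube([80, 80, 435]);


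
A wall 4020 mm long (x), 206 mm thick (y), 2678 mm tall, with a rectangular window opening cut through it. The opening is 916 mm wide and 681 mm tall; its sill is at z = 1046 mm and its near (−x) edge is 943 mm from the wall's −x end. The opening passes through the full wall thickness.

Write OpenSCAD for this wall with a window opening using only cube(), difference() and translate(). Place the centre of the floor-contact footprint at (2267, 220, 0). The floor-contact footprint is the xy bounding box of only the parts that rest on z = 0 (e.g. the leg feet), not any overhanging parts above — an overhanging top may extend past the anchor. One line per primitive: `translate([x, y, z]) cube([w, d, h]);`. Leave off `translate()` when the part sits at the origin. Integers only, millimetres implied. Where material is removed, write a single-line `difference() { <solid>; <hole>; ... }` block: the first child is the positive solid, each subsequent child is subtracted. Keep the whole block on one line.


difference() { translate([257, 117, 0]) cube([4020, 206, 2678]); translate([1200, 117, 1046]) cube([916, 206, 681]); }


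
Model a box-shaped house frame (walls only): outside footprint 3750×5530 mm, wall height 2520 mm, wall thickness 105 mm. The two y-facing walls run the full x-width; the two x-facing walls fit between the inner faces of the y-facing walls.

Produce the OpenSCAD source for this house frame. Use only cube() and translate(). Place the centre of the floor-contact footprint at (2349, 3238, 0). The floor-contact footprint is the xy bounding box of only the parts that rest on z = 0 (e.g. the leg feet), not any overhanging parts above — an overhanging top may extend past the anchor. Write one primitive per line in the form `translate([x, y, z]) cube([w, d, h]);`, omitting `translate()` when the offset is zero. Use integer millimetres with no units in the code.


translate([474, 473, 0]) cube([3750, 105, 2520]);
translate([474, 5898, 0]) cube([3750, 105, 2520]);
translate([474, 578, 0]) cube([105, 5320, 2520]);
translate([4119, 578, 0]) cube([105, 5320, 2520]);


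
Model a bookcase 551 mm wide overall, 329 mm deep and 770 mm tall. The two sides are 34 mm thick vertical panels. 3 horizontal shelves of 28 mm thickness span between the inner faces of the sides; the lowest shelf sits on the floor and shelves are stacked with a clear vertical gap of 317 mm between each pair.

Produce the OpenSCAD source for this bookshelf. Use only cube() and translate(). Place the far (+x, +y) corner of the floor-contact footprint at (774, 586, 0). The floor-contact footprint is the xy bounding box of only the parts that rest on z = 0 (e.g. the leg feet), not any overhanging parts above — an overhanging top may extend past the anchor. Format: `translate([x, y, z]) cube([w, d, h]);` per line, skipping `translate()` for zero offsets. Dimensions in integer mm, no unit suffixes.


translate([223, 257, 0]) cube([34, 329, 770]);
translate([740, 257, 0]) cube([34, 329, 770]);
translate([257, 257, 0]) cube([483, 329, 28]);
translate([257, 257, 345]) cube([483, 329, 28]);
translate([257, 257, 690]) cube([483, 329, 28]);


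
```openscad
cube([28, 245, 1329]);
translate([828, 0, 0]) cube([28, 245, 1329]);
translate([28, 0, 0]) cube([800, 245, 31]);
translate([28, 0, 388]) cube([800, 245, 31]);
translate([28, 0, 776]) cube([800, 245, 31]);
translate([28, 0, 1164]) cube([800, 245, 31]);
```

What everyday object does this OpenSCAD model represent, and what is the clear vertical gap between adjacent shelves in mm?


A bookshelf. The clear shelf gap is 357 mm.

Two tall side panels with 4 horizontal boards between them — a bookshelf. The first two shelf undersides are at z = 0 and z = 388; with shelf thickness 31, the clear gap is 388 − 0 − 31 = 357 mm.


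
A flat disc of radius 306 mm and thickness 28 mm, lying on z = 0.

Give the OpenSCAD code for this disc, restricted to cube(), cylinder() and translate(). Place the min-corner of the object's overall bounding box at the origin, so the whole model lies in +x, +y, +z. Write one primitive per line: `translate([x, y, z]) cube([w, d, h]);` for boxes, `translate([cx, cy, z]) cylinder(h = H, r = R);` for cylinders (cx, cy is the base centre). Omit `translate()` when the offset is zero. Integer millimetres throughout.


translate([306, 306, 0]) cylinder(h = 28, r = 306);


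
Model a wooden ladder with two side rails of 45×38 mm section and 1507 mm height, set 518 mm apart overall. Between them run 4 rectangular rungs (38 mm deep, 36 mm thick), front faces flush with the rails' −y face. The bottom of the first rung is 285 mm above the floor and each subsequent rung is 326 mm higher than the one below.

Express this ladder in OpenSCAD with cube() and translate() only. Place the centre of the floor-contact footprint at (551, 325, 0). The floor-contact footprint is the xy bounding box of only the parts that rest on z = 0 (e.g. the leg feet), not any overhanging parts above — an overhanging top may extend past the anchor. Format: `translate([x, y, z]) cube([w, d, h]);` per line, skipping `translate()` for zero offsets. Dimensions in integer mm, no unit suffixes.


translate([292, 306, 0]) cube([45, 38, 1507]);
translate([765, 306, 0]) cube([45, 38, 1507]);
translate([337, 306, 285]) cube([428, 38, 36]);
translate([337, 306, 611]) cube([428, 38, 36]);
translate([337, 306, 937]) cube([428, 38, 36]);
translate([337, 306, 1263]) cube([428, 38, 36]);


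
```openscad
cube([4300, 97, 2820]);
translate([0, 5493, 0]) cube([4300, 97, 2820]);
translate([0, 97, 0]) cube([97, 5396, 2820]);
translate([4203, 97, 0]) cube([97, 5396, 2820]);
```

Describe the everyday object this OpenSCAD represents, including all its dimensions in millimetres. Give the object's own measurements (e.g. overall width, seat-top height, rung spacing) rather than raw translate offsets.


The wall frame of a small rectangular building: four walls, each 2820 mm tall and 97 mm thick, enclosing a footprint 4300 mm (x) by 5590 mm (y) outside-to-outside, with no floor or roof. The front and back walls (the −y and +y sides) span the full width; the two side walls fit between them.


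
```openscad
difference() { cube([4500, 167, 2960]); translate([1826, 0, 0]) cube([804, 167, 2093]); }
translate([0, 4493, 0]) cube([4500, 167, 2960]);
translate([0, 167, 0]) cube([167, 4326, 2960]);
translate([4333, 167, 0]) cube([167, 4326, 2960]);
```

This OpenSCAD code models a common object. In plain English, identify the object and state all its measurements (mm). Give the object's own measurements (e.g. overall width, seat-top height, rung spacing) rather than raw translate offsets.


A single room: four walls, each 2960 mm tall and 167 mm thick, enclosing an outside footprint 4500×4660 mm (x × y), no floor or roof. The front and back walls (−y and +y sides) run the full x-width; the side walls fit between their inner faces. A door opening 804 mm wide and 2093 mm tall is cut through the front wall from the floor up, its −x edge 1826 mm from the wall's −x end.


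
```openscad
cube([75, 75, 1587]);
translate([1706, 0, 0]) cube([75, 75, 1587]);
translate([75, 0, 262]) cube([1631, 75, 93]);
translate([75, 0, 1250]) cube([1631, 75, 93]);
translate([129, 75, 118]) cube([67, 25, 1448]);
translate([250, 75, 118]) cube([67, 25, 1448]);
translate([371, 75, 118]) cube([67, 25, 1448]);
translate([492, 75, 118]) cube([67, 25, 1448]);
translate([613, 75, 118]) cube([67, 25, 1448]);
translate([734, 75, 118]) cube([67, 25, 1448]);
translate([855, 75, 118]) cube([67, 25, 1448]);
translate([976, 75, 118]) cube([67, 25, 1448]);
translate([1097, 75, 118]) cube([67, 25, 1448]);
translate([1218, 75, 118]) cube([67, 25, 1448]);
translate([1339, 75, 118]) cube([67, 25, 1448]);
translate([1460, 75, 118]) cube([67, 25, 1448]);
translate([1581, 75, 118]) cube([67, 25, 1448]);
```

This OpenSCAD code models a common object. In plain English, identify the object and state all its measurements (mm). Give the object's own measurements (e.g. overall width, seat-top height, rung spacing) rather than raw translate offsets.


A fence section. Two 75×75 mm posts, 1587 mm tall, stand on the floor with a clear span of 1631 mm between their inner faces. Two horizontal rails of 75×93 mm section span the gap between the posts with their undersides at z = 262 mm and z = 1250 mm, flush with the posts' −y face. 13 pickets, each 67 mm wide, 25 mm thick and 1448 mm tall, are fixed to the +y face of the rails with their bottoms at z = 118 mm, spaced across the span with a 54 mm gap after the −x post and between neighbouring pickets, with 58 mm left before the +x post.


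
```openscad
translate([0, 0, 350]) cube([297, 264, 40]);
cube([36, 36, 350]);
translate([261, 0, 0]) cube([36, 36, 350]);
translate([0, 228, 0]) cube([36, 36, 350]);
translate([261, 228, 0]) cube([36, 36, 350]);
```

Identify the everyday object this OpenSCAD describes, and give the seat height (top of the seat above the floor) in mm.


A stool. The seat height is 390 mm.

A 297×264×40 slab at z = 350 on four corner posts — a stool. The seat top is 350 + 40 = 390 mm.


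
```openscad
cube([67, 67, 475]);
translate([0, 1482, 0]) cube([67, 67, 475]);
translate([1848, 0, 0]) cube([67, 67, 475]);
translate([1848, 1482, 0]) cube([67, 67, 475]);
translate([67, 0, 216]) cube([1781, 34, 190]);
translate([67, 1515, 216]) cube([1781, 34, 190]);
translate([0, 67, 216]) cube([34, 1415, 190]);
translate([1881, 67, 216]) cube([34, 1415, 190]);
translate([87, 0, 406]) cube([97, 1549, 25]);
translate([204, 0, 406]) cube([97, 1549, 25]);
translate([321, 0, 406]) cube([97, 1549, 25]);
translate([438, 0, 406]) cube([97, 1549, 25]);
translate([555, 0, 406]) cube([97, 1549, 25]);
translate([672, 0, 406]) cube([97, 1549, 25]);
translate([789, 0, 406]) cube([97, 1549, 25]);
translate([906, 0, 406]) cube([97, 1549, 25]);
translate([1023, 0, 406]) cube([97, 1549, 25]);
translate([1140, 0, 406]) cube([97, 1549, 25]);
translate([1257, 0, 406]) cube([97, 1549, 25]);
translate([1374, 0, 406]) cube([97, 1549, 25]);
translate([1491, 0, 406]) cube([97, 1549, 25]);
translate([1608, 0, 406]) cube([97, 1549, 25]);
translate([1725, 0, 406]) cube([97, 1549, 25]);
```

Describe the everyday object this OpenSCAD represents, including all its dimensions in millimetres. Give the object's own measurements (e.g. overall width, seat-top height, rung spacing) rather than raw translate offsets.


A bed frame 1915 mm long (x) by 1549 mm wide (y). Four 67×67 mm corner posts, 475 mm tall, at the corners of the footprint. Four rails of 34 mm thickness and 190 mm height run between adjacent posts with their undersides at z = 216 mm, their outer faces flush with the outside of the frame (the two x-running rails run between the posts' inner faces; the two y-running rails run between the posts' inner faces). 15 slats, each 97 mm wide (x) and 25 mm thick, lie across the top of the two x-running rails, running the full 1549 mm width of the frame in y; along x they sit between the end posts with a 20 mm gap after the −x posts and between neighbouring slats, leaving 26 mm before the +x posts.


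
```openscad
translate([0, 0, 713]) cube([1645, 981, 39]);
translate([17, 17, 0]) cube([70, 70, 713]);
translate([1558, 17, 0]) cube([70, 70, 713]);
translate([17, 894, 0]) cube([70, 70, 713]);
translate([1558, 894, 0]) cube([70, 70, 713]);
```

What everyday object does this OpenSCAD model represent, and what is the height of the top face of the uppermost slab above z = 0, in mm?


A table. The table height is 752 mm.

A 1645×981×39 slab sits at z = 713 on four 70 mm square posts — a table. The top surface is at 713 + 39 = 752 mm.


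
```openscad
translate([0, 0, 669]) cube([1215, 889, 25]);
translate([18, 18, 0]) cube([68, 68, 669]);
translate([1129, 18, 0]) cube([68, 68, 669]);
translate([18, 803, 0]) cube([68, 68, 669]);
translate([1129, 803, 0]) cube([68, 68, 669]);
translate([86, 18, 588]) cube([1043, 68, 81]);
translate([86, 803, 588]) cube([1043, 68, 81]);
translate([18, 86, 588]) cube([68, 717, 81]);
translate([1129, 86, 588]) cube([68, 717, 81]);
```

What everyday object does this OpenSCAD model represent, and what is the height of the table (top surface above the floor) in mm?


A table. The table height is 694 mm.

A 1215×889×25 slab sits at z = 669 on four 68 mm square posts — a table. The top surface is at 669 + 25 = 694 mm.


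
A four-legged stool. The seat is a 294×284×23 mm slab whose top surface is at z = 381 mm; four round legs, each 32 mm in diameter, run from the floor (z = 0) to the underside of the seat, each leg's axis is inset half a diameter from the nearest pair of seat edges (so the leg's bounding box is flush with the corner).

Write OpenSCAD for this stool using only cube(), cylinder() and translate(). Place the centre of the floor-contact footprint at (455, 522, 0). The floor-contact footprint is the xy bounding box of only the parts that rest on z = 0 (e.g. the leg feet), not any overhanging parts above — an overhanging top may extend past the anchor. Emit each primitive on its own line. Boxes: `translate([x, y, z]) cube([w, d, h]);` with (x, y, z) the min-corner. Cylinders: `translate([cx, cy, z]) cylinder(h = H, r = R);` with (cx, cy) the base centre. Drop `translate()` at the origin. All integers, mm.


translate([308, 380, 358]) cube([294, 284, 23]);
translate([324, 396, 0]) cylinder(h = 358, r = 16);
translate([586, 396, 0]) cylinder(h = 358, r = 16);
translate([324, 648, 0]) cylinder(h = 358, r = 16);
translate([586, 648, 0]) cylinder(h = 358, r = 16);


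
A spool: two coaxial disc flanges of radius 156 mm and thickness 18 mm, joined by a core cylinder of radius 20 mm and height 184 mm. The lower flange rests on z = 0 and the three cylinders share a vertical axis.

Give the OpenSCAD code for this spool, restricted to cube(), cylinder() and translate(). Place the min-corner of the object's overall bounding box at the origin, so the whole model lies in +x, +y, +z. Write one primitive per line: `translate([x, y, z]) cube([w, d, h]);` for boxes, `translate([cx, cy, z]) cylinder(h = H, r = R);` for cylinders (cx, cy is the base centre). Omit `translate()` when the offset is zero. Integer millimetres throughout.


translate([156, 156, 0]) cylinder(h = 18, r = 156);
translate([156, 156, 18]) cylinder(h = 184, r = 20);
translate([156, 156, 202]) cylinder(h = 18, r = 156);


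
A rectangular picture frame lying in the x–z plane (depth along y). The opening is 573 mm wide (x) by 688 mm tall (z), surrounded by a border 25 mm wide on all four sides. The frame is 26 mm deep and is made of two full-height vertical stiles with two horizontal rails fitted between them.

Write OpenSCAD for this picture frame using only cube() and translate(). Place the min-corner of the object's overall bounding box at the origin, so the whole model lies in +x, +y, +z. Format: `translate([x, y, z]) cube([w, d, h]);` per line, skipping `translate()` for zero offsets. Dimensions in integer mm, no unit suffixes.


cube([25, 26, 738]);
translate([598, 0, 0]) cube([25, 26, 738]);
translate([25, 0, 0]) cube([573, 26, 25]);
translate([25, 0, 713]) cube([573, 26, 25]);


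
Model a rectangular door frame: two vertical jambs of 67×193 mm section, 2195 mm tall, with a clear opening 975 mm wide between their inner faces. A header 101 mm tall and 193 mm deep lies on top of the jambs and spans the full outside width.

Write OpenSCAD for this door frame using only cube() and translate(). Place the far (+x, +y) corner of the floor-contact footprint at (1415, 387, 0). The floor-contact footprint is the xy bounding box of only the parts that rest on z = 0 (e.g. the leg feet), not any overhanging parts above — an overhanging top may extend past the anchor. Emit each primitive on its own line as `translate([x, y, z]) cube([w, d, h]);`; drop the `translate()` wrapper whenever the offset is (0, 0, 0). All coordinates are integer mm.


translate([306, 194, 0]) cube([67, 193, 2195]);
translate([1348, 194, 0]) cube([67, 193, 2195]);
translate([306, 194, 2195]) cube([1109, 193, 101]);


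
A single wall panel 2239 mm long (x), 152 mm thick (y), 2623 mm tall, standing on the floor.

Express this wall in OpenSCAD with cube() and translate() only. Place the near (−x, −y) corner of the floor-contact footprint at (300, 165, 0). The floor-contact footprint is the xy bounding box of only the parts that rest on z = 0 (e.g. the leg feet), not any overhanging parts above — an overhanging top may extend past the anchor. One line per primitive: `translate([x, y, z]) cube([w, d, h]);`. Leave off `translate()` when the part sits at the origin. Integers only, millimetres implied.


translate([300, 165, 0]) cube([2239, 152, 2623]);


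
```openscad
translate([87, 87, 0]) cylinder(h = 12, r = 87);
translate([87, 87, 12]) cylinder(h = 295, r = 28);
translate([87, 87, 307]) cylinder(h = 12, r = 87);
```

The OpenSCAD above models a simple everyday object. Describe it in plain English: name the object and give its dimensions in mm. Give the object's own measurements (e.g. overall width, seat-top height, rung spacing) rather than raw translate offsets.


A spool: two coaxial disc flanges of radius 87 mm and thickness 12 mm, joined by a core cylinder of radius 28 mm and height 295 mm. The lower flange rests on z = 0 and the three cylinders share a vertical axis.


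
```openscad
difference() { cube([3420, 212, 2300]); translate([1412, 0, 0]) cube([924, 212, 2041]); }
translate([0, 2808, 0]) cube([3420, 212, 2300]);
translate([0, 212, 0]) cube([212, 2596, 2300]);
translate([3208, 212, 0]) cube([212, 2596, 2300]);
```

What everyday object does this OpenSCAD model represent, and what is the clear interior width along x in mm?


A single room. The interior width is 2996 mm.

Four walls enclosing a rectangle with a door in the front wall — a room. Outside width 3420 minus two 212 mm walls gives 2996 mm.


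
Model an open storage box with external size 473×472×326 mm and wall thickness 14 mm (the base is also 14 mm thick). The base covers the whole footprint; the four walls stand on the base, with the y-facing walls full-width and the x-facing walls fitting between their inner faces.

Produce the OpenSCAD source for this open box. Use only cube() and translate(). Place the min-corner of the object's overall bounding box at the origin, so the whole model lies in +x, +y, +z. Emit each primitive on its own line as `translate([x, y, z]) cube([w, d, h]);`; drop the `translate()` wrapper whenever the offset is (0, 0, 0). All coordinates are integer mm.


cube([473, 472, 14]);
translate([0, 0, 14]) cube([473, 14, 312]);
translate([0, 458, 14]) cube([473, 14, 312]);
translate([0, 14, 14]) cube([14, 444, 312]);
translate([459, 14, 14]) cube([14, 444, 312]);


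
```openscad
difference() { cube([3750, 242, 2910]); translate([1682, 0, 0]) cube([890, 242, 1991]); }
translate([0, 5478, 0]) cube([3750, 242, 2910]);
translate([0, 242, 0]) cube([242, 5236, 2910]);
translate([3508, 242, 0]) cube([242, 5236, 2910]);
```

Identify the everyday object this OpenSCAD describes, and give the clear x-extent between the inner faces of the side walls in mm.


A single room. The interior width is 3266 mm.

Four walls enclosing a rectangle with a door in the front wall — a room. Outside width 3750 minus two 242 mm walls gives 3266 mm.


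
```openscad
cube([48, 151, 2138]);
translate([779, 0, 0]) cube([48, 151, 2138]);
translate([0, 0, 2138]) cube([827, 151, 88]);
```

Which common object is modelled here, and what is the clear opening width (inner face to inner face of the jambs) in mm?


A door frame. The clear opening width is 731 mm.

Two 2138 mm tall posts with a header on top — a door frame. The left jamb is 48 mm wide at x = 0; the right jamb starts at x = 779. The clear opening is 779 − 48 = 731 mm.


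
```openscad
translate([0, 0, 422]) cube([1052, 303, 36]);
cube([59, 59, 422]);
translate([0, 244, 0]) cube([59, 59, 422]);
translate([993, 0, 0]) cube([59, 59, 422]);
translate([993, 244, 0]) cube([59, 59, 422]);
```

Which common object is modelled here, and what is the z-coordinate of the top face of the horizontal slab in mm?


A bench. The seat-top height is 458 mm.

A long slab on four corner posts — a bench. The slab sits at z = 422 with thickness 36, so the top is 422 + 36 = 458 mm.


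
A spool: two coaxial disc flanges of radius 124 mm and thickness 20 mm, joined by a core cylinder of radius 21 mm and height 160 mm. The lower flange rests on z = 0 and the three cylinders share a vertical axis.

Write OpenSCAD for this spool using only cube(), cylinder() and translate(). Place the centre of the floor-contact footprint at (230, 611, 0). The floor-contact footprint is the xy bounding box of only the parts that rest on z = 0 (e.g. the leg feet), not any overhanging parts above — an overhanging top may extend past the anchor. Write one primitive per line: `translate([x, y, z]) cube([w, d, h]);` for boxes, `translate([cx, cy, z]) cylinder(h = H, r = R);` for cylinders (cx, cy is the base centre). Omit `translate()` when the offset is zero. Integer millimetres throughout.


translate([230, 611, 0]) cylinder(h = 20, r = 124);
translate([230, 611, 20]) cylinder(h = 160, r = 21);
translate([230, 611, 180]) cylinder(h = 20, r = 124);


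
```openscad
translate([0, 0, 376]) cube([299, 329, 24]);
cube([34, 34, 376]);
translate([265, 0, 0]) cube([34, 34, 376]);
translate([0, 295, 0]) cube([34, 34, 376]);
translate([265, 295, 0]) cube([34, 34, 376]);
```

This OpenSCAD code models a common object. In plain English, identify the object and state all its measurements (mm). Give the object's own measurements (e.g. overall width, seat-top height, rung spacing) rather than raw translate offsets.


A four-legged stool. The seat is a 299×329×24 mm slab whose top surface is at z = 400 mm; four square legs, each 34×34 mm in cross-section, run from the floor (z = 0) to the underside of the seat, each flush with a corner of the seat.


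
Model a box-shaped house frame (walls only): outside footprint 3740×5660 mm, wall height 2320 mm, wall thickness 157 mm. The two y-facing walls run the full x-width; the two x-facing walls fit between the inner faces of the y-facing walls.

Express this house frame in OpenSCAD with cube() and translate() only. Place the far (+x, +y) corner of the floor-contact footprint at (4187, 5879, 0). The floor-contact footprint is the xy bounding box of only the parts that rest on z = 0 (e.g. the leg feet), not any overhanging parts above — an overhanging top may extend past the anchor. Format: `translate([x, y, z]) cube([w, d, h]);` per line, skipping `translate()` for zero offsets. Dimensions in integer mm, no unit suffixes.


translate([447, 219, 0]) cube([3740, 157, 2320]);
translate([447, 5722, 0]) cube([3740, 157, 2320]);
translate([447, 376, 0]) cube([157, 5346, 2320]);
translate([4030, 376, 0]) cube([157, 5346, 2320]);


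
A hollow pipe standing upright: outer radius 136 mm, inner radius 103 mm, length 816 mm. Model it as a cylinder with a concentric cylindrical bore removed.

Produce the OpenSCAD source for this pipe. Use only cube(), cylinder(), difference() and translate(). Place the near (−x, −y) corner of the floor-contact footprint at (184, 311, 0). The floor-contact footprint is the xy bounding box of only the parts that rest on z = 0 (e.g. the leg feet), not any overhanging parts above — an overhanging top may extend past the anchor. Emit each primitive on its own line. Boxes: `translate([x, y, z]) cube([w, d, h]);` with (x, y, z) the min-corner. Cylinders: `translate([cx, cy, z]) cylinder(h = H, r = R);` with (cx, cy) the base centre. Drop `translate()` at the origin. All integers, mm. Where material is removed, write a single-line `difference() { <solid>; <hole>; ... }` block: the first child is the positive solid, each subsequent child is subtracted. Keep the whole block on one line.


difference() { translate([320, 447, 0]) cylinder(h = 816, r = 136); translate([320, 447, 0]) cylinder(h = 816, r = 103); }


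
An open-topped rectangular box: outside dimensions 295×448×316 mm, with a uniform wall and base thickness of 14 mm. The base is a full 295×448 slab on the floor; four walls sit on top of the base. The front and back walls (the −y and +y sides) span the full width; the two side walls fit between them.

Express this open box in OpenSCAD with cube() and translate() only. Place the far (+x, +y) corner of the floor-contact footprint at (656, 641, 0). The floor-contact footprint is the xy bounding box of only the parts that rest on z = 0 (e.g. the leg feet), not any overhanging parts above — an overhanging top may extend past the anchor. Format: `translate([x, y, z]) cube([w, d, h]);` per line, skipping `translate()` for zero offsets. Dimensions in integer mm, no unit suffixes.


translate([361, 193, 0]) cube([295, 448, 14]);
translate([361, 193, 14]) cube([295, 14, 302]);
translate([361, 627, 14]) cube([295, 14, 302]);
translate([361, 207, 14]) cube([14, 420, 302]);
translate([642, 207, 14]) cube([14, 420, 302]);


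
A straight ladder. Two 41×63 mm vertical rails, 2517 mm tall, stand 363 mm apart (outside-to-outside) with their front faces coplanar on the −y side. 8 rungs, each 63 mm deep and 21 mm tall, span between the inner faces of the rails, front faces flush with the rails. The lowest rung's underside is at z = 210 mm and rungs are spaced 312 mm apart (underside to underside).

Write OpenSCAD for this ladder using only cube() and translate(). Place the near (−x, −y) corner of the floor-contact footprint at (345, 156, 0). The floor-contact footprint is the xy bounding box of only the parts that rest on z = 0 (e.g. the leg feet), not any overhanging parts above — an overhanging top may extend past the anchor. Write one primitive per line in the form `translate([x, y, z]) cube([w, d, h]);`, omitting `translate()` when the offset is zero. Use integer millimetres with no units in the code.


translate([345, 156, 0]) cube([41, 63, 2517]);
translate([667, 156, 0]) cube([41, 63, 2517]);
translate([386, 156, 210]) cube([281, 63, 21]);
translate([386, 156, 522]) cube([281, 63, 21]);
translate([386, 156, 834]) cube([281, 63, 21]);
translate([386, 156, 1146]) cube([281, 63, 21]);
translate([386, 156, 1458]) cube([281, 63, 21]);
translate([386, 156, 1770]) cube([281, 63, 21]);
translate([386, 156, 2082]) cube([281, 63, 21]);
translate([386, 156, 2394]) cube([281, 63, 21]);


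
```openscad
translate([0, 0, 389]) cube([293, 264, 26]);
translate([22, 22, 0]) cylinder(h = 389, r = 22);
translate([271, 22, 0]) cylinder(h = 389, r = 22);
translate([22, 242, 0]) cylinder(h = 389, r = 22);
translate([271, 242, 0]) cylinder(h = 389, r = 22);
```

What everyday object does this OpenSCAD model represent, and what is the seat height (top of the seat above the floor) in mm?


A stool. The seat height is 415 mm.

A 293×264×26 slab at z = 389 on four corner cylinders — a stool. The seat top is 389 + 26 = 415 mm.


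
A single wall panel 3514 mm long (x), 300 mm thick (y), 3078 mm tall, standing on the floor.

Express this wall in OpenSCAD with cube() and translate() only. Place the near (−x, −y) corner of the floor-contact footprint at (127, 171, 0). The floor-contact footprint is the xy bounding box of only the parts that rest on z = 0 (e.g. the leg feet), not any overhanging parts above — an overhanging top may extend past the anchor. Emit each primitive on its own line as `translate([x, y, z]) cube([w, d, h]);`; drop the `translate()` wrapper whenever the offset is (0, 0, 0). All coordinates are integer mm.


translate([127, 171, 0]) cube([3514, 300, 3078]);


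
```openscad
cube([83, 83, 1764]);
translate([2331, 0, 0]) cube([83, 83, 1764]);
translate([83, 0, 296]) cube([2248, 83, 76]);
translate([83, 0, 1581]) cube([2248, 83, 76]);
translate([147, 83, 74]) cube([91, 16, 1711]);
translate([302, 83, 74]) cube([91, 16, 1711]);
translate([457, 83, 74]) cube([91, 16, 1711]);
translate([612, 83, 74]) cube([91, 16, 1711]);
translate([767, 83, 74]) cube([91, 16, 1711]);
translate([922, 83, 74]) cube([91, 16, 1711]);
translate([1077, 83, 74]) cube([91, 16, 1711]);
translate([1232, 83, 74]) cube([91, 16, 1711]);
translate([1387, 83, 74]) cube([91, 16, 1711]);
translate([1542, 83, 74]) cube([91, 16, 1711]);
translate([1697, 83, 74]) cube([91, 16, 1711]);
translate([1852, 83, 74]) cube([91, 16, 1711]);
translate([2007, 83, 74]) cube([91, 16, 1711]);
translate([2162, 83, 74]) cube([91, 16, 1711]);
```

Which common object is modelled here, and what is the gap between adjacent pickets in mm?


A fence section. The picket gap is 64 mm.

Two posts, two rails, 14 pickets — a fence section. Span 2248 mm holds 14 pickets of 91 mm with 15 equal gaps: ⌊(2248 − 14·91) / 15⌋ = 64 mm.


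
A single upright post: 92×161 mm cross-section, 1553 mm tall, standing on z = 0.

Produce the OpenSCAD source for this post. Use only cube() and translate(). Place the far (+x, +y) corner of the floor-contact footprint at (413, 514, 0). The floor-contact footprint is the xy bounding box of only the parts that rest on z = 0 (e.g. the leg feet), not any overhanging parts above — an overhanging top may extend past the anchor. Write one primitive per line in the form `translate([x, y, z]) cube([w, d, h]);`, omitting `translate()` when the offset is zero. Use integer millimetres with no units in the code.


translate([321, 353, 0]) cube([92, 161, 1553]);


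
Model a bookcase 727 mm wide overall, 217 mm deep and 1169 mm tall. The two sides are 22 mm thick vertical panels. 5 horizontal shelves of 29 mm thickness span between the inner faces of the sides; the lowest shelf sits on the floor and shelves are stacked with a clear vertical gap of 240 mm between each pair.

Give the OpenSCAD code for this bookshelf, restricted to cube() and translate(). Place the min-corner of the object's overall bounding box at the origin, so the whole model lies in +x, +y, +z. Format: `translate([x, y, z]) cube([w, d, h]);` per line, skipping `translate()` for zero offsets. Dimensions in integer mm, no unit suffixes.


cube([22, 217, 1169]);
translate([705, 0, 0]) cube([22, 217, 1169]);
translate([22, 0, 0]) cube([683, 217, 29]);
translate([22, 0, 269]) cube([683, 217, 29]);
translate([22, 0, 538]) cube([683, 217, 29]);
translate([22, 0, 807]) cube([683, 217, 29]);
translate([22, 0, 1076]) cube([683, 217, 29]);


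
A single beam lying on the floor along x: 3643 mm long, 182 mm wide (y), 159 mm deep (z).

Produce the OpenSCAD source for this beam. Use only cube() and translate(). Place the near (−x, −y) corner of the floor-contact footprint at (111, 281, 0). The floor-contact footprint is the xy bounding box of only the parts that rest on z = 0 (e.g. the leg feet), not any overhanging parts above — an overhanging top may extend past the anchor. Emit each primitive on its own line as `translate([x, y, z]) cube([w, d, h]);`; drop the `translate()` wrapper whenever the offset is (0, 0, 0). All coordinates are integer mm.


translate([111, 281, 0]) cube([3643, 182, 159]);


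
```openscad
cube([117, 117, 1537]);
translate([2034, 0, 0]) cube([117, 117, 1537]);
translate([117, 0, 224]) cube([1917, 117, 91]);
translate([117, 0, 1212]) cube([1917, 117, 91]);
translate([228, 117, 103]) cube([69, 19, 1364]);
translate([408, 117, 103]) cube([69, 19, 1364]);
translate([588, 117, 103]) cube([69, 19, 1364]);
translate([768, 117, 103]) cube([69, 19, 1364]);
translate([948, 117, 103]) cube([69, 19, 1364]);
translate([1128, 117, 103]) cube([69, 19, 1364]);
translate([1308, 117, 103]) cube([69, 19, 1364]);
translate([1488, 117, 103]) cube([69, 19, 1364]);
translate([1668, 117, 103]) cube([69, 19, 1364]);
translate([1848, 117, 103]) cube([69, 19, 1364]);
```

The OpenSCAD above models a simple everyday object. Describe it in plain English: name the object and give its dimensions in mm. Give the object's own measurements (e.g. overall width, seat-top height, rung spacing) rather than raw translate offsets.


A fence section. Two 117×117 mm posts, 1537 mm tall, stand on the floor with a clear span of 1917 mm between their inner faces. Two horizontal rails of 117×91 mm section span the gap between the posts with their undersides at z = 224 mm and z = 1212 mm, flush with the posts' −y face. 10 pickets, each 69 mm wide, 19 mm thick and 1364 mm tall, are fixed to the +y face of the rails with their bottoms at z = 103 mm, spaced across the span with a 111 mm gap after the −x post and between neighbouring pickets, with 117 mm left before the +x post.


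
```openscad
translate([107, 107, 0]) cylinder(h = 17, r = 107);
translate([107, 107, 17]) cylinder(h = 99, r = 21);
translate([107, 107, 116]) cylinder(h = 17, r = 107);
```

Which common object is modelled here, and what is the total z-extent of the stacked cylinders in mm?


A spool. The overall height is 133 mm.

Three coaxial cylinders, large–small–large — a spool. Two 17 mm flanges and a 99 mm core give 17 + 99 + 17 = 133 mm.


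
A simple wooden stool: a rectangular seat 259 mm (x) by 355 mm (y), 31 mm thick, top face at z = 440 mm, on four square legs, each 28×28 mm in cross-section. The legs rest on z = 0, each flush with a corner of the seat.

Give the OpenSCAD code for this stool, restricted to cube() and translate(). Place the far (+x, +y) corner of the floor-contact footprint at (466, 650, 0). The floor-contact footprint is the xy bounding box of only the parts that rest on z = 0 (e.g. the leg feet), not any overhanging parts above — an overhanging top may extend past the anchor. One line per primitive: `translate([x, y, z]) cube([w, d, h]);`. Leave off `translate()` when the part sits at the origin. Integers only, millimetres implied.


// leg_h = 440 - 31 = 409
translate([207, 295, 409]) cube([259, 355, 31]);
translate([207, 295, 0]) cube([28, 28, 409]);
translate([438, 295, 0]) cube([28, 28, 409]);
translate([207, 622, 0]) cube([28, 28, 409]);
translate([438, 622, 0]) cube([28, 28, 409]);
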